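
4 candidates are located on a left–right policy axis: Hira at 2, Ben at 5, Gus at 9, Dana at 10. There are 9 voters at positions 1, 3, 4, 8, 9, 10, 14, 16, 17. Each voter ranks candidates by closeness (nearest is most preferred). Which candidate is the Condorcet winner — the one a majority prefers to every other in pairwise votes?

Gus

With single-peaked preferences on a line, the Condorcet winner is the candidate closest to the median voter.
The median voter (position 9) is closest to Gus at 9.
Check: Gus vs Ben — voters closer to Gus: 6 of 9.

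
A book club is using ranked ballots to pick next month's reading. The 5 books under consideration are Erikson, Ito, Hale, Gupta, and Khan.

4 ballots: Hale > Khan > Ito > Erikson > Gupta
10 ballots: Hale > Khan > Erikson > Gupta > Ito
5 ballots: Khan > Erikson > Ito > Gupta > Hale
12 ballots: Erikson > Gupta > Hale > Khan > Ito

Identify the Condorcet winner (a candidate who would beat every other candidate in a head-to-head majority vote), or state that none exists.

No Condorcet winner

Head-to-head results (31 voters total):
Erikson vs Ito: Erikson wins 27–4.
Erikson vs Hale: Erikson wins 17–14.
Erikson vs Gupta: Erikson wins 31–0.
Erikson vs Khan: Khan wins 19–12.
Ito vs Hale: Hale wins 26–5.
Ito vs Gupta: Gupta wins 22–9.
Ito vs Khan: Khan wins 31–0.
Hale vs Gupta: Gupta wins 17–14.
Hale vs Khan: Hale wins 26–5.
Gupta vs Khan: Khan wins 19–12.
No candidate beats all others: Erikson beats Hale beats Khan beats Erikson, a majority cycle.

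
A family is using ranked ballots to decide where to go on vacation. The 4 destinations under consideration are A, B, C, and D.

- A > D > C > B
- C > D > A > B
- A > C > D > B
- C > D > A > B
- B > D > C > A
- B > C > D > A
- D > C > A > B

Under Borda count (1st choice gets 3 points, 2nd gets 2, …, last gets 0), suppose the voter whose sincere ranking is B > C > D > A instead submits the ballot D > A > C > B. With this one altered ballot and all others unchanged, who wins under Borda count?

Borda totals with the altered ballot: A 11, B 3, C 13, D 15.
The switch changes the winner from C to D.

D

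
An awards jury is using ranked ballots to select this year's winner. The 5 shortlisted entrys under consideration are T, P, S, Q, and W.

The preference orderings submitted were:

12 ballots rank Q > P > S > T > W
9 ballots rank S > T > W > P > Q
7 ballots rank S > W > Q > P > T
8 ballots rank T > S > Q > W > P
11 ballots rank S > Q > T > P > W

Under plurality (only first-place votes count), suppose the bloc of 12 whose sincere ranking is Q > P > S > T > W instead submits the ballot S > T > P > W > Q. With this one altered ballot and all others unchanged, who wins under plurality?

First-place totals with the altered ballot: T 8, P 0, S 39, Q 0, W 0.
The winner is unchanged: still S.

S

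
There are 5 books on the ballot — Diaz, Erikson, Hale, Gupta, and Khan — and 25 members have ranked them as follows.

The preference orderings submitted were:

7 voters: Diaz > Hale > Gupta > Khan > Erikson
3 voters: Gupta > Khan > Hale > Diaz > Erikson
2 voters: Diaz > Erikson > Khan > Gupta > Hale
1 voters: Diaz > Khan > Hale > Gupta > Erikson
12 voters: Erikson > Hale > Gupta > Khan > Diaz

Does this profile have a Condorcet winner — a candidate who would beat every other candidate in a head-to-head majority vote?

No

Head-to-head results (25 voters total):
Diaz vs Erikson: Diaz wins 13–12.
Diaz vs Hale: Hale wins 15–10.
Diaz vs Gupta: Gupta wins 15–10.
Diaz vs Khan: Khan wins 15–10.
Erikson vs Hale: Erikson wins 14–11.
Erikson vs Gupta: Erikson wins 14–11.
Erikson vs Khan: Erikson wins 14–11.
Hale vs Gupta: Hale wins 20–5.
Hale vs Khan: Hale wins 19–6.
Gupta vs Khan: Gupta wins 22–3.
No candidate beats all others: Diaz beats Erikson beats Hale beats Diaz, a majority cycle.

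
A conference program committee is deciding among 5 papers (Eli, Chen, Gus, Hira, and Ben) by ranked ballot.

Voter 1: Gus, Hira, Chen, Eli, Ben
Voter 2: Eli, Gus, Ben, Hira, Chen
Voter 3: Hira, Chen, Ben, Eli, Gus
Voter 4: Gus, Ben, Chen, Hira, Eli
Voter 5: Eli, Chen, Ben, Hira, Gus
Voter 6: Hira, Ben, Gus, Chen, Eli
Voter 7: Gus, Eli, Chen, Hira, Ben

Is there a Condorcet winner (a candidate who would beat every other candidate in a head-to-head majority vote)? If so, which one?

Head-to-head results (7 voters total):
Eli vs Chen: Chen wins 4–3.
Eli vs Gus: Gus wins 4–3.
Eli vs Hira: Hira wins 4–3.
Eli vs Ben: Eli wins 4–3.
Chen vs Gus: Gus wins 5–2.
Chen vs Hira: Hira wins 4–3.
Chen vs Ben: Chen wins 4–3.
Gus vs Hira: Gus wins 4–3.
Gus vs Ben: Gus wins 4–3.
Hira vs Ben: Hira wins 4–3.
Gus beats each rival — Eli (4–3), Chen (5–2), Hira (4–3), Ben (4–3) — so Gus is the Condorcet winner.

Gus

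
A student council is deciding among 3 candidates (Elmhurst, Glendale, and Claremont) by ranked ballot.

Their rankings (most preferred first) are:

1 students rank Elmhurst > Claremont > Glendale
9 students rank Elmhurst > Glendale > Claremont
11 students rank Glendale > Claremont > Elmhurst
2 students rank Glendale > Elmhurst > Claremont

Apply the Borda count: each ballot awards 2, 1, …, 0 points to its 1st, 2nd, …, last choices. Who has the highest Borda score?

Glendale

Borda scores:
  Elmhurst: 2 + 9·2 + 11·0 + 2·1 = 22
  Glendale: 0 + 9·1 + 11·2 + 2·2 = 35
  Claremont: 1 + 9·0 + 11·1 + 2·0 = 12
Glendale has the highest total.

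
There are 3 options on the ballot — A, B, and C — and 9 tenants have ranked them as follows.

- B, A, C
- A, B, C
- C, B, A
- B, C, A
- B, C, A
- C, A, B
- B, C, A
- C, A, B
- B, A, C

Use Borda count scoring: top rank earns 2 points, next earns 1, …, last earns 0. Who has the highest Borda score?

B

Borda scores:
  A: 1 + 2 + 0 + 0 + 0 + 1 + 0 + 1 + 1 = 6
  B: 2 + 1 + 1 + 2 + 2 + 0 + 2 + 0 + 2 = 12
  C: 0 + 0 + 2 + 1 + 1 + 2 + 1 + 2 + 0 = 9
B has the highest total.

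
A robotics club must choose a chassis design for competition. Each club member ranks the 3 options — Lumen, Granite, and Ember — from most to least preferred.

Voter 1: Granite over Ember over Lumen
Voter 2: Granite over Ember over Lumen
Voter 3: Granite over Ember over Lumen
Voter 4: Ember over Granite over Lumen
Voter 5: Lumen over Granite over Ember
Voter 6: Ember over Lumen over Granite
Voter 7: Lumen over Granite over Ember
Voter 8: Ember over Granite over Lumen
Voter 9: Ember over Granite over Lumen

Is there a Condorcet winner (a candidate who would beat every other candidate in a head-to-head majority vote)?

Yes

Head-to-head results (9 voters total):
Lumen vs Granite: Granite wins 6–3.
Lumen vs Ember: Ember wins 7–2.
Granite vs Ember: Granite wins 5–4.
Granite beats each rival — Lumen (6–3), Ember (5–4) — so Granite is the Condorcet winner.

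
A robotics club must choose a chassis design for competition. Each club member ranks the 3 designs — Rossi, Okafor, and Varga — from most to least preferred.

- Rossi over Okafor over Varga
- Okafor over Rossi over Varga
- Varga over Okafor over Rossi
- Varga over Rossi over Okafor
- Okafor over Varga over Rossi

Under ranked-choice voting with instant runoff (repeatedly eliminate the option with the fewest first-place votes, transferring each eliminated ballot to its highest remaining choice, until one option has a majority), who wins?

Round 1: Okafor 2, Varga 2, Rossi 1. Rossi has the fewest and is eliminated.
Round 2: Okafor 3, Varga 2. Okafor has a majority.

Okafor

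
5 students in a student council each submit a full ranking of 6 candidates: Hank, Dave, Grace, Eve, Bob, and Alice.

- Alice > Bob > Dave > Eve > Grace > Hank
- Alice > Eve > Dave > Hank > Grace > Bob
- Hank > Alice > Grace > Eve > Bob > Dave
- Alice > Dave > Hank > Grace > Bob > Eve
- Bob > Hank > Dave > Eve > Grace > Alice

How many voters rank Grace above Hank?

1

Ballots ranking Grace above Hank: 1.
Ballots ranking Hank above Grace: 4.
So 1 of 5 voters prefer Grace to Hank.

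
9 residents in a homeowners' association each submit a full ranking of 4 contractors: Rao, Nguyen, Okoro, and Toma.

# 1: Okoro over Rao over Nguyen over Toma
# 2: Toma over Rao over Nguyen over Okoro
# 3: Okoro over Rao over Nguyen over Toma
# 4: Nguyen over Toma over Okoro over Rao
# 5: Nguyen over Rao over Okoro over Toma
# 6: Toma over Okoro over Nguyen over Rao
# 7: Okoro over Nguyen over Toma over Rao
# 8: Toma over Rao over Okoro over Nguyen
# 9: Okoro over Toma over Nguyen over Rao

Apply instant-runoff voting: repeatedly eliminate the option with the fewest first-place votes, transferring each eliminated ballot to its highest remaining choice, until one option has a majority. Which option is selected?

Okoro

Round 1: Okoro 4, Toma 3, Nguyen 2, Rao 0. Rao has the fewest and is eliminated.
Round 2: Okoro 4, Toma 3, Nguyen 2. Nguyen has the fewest and is eliminated.
Round 3: Okoro 5, Toma 4. Okoro has a majority.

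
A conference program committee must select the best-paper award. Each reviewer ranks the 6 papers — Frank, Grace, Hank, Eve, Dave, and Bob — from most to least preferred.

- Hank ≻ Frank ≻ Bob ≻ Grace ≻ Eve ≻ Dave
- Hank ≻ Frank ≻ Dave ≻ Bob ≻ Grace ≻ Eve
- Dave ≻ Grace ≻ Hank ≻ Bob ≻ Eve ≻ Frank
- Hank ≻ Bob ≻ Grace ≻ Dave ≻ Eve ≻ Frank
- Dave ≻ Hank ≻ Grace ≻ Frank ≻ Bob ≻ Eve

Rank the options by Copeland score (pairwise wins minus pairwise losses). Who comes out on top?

Pairwise results:
  Frank vs Grace: Grace wins 3–2.
  Frank vs Hank: Hank wins 5–0.
  Frank vs Eve: Frank wins 3–2.
  Frank vs Dave: Dave wins 3–2.
  Frank vs Bob: Frank wins 3–2.
  Grace vs Hank: Hank wins 4–1.
  Grace vs Eve: Grace wins 5–0.
  Grace vs Dave: Dave wins 3–2.
  Grace vs Bob: Bob wins 3–2.
  Hank vs Eve: Hank wins 5–0.
  Hank vs Dave: Hank wins 3–2.
  Hank vs Bob: Hank wins 5–0.
  Eve vs Dave: Dave wins 4–1.
  Eve vs Bob: Bob wins 5–0.
  Dave vs Bob: Dave wins 3–2.
Copeland scores (wins − losses):
  Frank: 2 − 3 = -1
  Grace: 2 − 3 = -1
  Hank: 5 − 0 = 5
  Eve: 0 − 5 = -5
  Dave: 4 − 1 = 3
  Bob: 2 − 3 = -1
Hank has the best Copeland score.

Hank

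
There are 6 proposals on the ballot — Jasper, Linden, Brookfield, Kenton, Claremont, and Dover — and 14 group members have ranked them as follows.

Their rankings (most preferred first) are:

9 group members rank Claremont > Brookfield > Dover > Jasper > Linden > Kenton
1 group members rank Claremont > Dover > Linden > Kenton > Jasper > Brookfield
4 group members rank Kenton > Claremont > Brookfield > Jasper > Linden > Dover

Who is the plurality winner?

First-place vote totals:
  Jasper: 0
  Linden: 0
  Brookfield: 0
  Kenton: 4
  Claremont: 10
  Dover: 0
Claremont has the most first-place votes.

Claremont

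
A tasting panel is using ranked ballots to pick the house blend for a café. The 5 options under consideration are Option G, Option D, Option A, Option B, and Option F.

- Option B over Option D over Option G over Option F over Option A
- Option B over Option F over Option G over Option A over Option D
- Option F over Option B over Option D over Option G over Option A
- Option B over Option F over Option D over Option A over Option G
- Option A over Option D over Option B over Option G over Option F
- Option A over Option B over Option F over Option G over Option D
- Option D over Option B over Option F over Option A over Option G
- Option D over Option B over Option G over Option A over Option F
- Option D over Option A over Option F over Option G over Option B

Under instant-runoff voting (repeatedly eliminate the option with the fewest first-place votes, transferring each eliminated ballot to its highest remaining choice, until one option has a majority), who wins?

Option B

Round 1: Option D 3, Option B 3, Option A 2, Option F 1, Option G 0. Option G has the fewest and is eliminated.
Round 2: Option D 3, Option B 3, Option A 2, Option F 1. Option F has the fewest and is eliminated.
Round 3: Option B 4, Option D 3, Option A 2. Option A has the fewest and is eliminated.
Round 4: Option B 5, Option D 4. Option B has a majority.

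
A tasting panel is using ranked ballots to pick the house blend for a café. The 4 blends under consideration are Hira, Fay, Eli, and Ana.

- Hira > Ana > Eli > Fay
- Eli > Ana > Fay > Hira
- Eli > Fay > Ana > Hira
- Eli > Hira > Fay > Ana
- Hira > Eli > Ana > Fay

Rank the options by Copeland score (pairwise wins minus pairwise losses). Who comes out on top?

Pairwise results:
  Hira vs Fay: Hira wins 3–2.
  Hira vs Eli: Eli wins 3–2.
  Hira vs Ana: Hira wins 3–2.
  Fay vs Eli: Eli wins 5–0.
  Fay vs Ana: Ana wins 3–2.
  Eli vs Ana: Eli wins 4–1.
Copeland scores (wins − losses):
  Hira: 2 − 1 = 1
  Fay: 0 − 3 = -3
  Eli: 3 − 0 = 3
  Ana: 1 − 2 = -1
Eli has the best Copeland score.

Eli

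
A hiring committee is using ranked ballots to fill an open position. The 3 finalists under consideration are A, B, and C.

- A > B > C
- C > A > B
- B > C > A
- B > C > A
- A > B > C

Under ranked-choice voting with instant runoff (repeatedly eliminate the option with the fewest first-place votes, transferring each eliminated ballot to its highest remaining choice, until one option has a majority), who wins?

A

Round 1: A 2, B 2, C 1. C has the fewest and is eliminated.
Round 2: A 3, B 2. A has a majority.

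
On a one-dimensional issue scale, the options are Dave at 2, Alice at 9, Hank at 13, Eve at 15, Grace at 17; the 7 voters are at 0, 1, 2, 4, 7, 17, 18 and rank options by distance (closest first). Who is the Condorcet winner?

Dave

With single-peaked preferences on a line, the Condorcet winner is the candidate closest to the median voter.
The median voter (position 4) is closest to Dave at 2.
Check: Dave vs Hank — voters closer to Dave: 5 of 7.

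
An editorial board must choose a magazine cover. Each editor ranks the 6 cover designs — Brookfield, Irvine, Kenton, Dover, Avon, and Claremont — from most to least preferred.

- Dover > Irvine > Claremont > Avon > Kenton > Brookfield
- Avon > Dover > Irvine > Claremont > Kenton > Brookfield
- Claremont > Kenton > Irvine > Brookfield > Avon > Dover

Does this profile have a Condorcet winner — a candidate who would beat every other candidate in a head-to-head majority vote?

No

Head-to-head results (3 voters total):
Brookfield vs Irvine: Irvine wins 3–0.
Brookfield vs Kenton: Kenton wins 3–0.
Brookfield vs Dover: Dover wins 2–1.
Brookfield vs Avon: Avon wins 2–1.
Brookfield vs Claremont: Claremont wins 3–0.
Irvine vs Kenton: Irvine wins 2–1.
Irvine vs Dover: Dover wins 2–1.
Irvine vs Avon: Irvine wins 2–1.
Irvine vs Claremont: Irvine wins 2–1.
Kenton vs Dover: Dover wins 2–1.
Kenton vs Avon: Avon wins 2–1.
Kenton vs Claremont: Claremont wins 3–0.
Dover vs Avon: Avon wins 2–1.
Dover vs Claremont: Dover wins 2–1.
Avon vs Claremont: Claremont wins 2–1.
No candidate beats all others: Irvine beats Avon beats Dover beats Irvine, a majority cycle.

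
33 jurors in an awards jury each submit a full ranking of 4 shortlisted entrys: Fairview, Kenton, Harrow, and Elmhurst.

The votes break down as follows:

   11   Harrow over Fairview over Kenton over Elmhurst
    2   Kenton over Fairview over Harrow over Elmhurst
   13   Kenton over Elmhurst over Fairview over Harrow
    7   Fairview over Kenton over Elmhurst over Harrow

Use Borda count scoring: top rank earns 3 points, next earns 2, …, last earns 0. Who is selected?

Borda scores:
  Fairview: 11·2 + 2·2 + 13·1 + 7·3 = 60
  Kenton: 11·1 + 2·3 + 13·3 + 7·2 = 70
  Harrow: 11·3 + 2·1 + 13·0 + 7·0 = 35
  Elmhurst: 11·0 + 2·0 + 13·2 + 7·1 = 33
Kenton has the highest total.

Kenton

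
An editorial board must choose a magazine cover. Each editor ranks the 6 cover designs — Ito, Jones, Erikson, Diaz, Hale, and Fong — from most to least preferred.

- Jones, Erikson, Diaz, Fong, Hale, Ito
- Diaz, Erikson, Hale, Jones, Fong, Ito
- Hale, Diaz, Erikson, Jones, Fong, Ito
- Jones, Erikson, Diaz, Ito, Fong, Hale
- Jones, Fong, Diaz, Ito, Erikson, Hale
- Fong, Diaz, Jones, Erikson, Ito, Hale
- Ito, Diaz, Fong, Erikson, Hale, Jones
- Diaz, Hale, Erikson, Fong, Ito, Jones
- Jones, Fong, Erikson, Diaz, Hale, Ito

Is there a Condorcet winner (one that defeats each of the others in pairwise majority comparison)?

Head-to-head results (9 voters total):
Ito vs Jones: Jones wins 7–2.
Ito vs Erikson: Erikson wins 7–2.
Ito vs Diaz: Diaz wins 8–1.
Ito vs Hale: Hale wins 5–4.
Ito vs Fong: Fong wins 7–2.
Jones vs Erikson: Jones wins 5–4.
Jones vs Diaz: Diaz wins 5–4.
Jones vs Hale: Jones wins 5–4.
Jones vs Fong: Jones wins 6–3.
Erikson vs Diaz: Diaz wins 6–3.
Erikson vs Hale: Erikson wins 7–2.
Erikson vs Fong: Erikson wins 5–4.
Diaz vs Hale: Diaz wins 8–1.
Diaz vs Fong: Diaz wins 6–3.
Hale vs Fong: Fong wins 6–3.
Diaz beats each rival — Ito (8–1), Jones (5–4), Erikson (6–3), Hale (8–1), Fong (6–3) — so Diaz is the Condorcet winner.

Yes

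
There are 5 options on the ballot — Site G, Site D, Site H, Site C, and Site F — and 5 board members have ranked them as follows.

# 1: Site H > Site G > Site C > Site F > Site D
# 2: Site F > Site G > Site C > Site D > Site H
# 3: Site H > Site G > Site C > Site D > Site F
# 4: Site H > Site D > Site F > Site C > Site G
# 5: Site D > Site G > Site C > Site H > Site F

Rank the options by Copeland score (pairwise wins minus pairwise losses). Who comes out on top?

Site H

Pairwise results:
  Site G vs Site D: Site G wins 3–2.
  Site G vs Site H: Site H wins 3–2.
  Site G vs Site C: Site G wins 4–1.
  Site G vs Site F: Site G wins 3–2.
  Site D vs Site H: Site H wins 3–2.
  Site D vs Site C: Site C wins 3–2.
  Site D vs Site F: Site D wins 3–2.
  Site H vs Site C: Site H wins 3–2.
  Site H vs Site F: Site H wins 4–1.
  Site C vs Site F: Site C wins 3–2.
Copeland scores (wins − losses):
  Site G: 3 − 1 = 2
  Site D: 1 − 3 = -2
  Site H: 4 − 0 = 4
  Site C: 2 − 2 = 0
  Site F: 0 − 4 = -4
Site H has the best Copeland score.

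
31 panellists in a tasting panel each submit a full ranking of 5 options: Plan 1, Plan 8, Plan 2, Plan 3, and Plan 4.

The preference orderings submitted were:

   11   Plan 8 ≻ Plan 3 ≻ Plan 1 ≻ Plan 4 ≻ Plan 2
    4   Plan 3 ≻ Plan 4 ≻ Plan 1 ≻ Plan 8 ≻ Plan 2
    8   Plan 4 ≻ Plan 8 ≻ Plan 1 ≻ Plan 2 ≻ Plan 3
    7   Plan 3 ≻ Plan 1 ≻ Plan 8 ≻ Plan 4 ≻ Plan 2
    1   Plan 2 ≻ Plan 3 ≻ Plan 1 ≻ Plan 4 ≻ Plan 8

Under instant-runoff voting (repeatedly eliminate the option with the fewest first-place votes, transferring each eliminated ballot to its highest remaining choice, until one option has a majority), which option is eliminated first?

Plan 1

Round 1: Plan 8 11, Plan 3 11, Plan 4 8, Plan 2 1, Plan 1 0. Plan 1 has the fewest and is eliminated.
Round 2: Plan 8 11, Plan 3 11, Plan 4 8, Plan 2 1. Plan 2 has the fewest and is eliminated.
Round 3: Plan 3 12, Plan 8 11, Plan 4 8. Plan 4 has the fewest and is eliminated.
Round 4: Plan 8 19, Plan 3 12. Plan 8 has a majority.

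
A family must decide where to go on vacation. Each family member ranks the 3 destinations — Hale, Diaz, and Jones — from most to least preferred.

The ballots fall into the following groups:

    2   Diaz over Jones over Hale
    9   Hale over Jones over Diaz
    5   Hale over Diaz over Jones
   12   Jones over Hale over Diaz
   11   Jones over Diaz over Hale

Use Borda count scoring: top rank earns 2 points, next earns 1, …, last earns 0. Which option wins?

Borda scores:
  Hale: 2·0 + 9·2 + 5·2 + 12·1 + 11·0 = 40
  Diaz: 2·2 + 9·0 + 5·1 + 12·0 + 11·1 = 20
  Jones: 2·1 + 9·1 + 5·0 + 12·2 + 11·2 = 57
Jones has the highest total.

Jones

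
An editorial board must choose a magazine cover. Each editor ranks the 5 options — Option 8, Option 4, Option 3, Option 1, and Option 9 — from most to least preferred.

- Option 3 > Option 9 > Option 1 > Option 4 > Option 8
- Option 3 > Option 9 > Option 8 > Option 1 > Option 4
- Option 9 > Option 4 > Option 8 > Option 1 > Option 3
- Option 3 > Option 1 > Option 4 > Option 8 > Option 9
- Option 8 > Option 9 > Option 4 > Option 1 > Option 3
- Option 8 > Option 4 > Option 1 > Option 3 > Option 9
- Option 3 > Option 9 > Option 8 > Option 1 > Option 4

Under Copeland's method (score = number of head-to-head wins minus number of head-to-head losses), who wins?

Pairwise results:
  Option 8 vs Option 4: Option 8 wins 4–3.
  Option 8 vs Option 3: Option 3 wins 4–3.
  Option 8 vs Option 1: Option 8 wins 5–2.
  Option 8 vs Option 9: Option 9 wins 4–3.
  Option 4 vs Option 3: Option 3 wins 4–3.
  Option 4 vs Option 1: Option 1 wins 4–3.
  Option 4 vs Option 9: Option 9 wins 5–2.
  Option 3 vs Option 1: Option 3 wins 4–3.
  Option 3 vs Option 9: Option 3 wins 5–2.
  Option 1 vs Option 9: Option 9 wins 5–2.
Copeland scores (wins − losses):
  Option 8: 2 − 2 = 0
  Option 4: 0 − 4 = -4
  Option 3: 4 − 0 = 4
  Option 1: 1 − 3 = -2
  Option 9: 3 − 1 = 2
Option 3 has the best Copeland score.

Option 3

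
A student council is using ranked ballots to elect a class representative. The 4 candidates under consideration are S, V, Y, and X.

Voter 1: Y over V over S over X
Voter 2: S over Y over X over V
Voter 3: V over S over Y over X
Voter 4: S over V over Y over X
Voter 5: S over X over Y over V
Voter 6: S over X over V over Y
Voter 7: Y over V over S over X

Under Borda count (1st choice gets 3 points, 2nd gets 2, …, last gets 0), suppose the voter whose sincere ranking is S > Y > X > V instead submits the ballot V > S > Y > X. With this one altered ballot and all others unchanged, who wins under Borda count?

Borda totals with the altered ballot: S 15, V 13, Y 10, X 4.
The winner is unchanged: still S.

S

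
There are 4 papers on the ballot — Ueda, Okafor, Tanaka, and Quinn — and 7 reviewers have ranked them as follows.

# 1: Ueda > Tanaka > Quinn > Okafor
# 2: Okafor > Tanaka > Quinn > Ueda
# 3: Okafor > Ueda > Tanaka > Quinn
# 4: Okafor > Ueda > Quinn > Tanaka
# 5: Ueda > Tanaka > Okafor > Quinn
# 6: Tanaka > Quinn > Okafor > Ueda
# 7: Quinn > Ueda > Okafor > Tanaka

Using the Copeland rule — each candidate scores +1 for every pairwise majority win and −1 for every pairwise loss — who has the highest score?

Okafor

Pairwise results:
  Ueda vs Okafor: Okafor wins 4–3.
  Ueda vs Tanaka: Ueda wins 5–2.
  Ueda vs Quinn: Ueda wins 4–3.
  Okafor vs Tanaka: Okafor wins 4–3.
  Okafor vs Quinn: Okafor wins 4–3.
  Tanaka vs Quinn: Tanaka wins 5–2.
Copeland scores (wins − losses):
  Ueda: 2 − 1 = 1
  Okafor: 3 − 0 = 3
  Tanaka: 1 − 2 = -1
  Quinn: 0 − 3 = -3
Okafor has the best Copeland score.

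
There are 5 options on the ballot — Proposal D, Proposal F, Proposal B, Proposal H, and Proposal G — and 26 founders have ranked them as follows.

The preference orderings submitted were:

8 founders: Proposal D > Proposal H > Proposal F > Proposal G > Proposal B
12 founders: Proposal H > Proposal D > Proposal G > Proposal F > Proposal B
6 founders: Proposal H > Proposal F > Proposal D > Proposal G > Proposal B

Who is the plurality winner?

First-place vote totals:
  Proposal D: 8
  Proposal F: 0
  Proposal B: 0
  Proposal H: 18
  Proposal G: 0
Proposal H has the most first-place votes.

Proposal H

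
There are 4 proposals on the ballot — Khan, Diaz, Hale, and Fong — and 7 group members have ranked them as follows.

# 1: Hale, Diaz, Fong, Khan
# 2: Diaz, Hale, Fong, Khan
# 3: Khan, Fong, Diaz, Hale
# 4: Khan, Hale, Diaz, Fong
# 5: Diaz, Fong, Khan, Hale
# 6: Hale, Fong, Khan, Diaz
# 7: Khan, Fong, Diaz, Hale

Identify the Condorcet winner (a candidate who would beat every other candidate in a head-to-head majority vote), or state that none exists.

Head-to-head results (7 voters total):
Khan vs Diaz: Khan wins 4–3.
Khan vs Hale: Khan wins 4–3.
Khan vs Fong: Fong wins 4–3.
Diaz vs Hale: Diaz wins 4–3.
Diaz vs Fong: Diaz wins 4–3.
Hale vs Fong: Hale wins 4–3.
No candidate beats all others: Khan beats Diaz beats Fong beats Khan, a majority cycle.

There is no Condorcet winner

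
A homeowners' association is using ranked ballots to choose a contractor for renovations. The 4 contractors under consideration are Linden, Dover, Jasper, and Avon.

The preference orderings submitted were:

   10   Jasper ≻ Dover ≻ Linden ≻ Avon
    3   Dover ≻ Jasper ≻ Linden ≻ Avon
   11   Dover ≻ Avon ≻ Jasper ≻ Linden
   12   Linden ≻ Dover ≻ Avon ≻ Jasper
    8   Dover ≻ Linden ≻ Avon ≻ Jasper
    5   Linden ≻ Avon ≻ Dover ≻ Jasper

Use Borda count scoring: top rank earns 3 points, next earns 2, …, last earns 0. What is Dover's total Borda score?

115

Borda scores:
  Linden: 10·1 + 3·1 + 11·0 + 12·3 + 8·2 + 5·3 = 80
  Dover: 10·2 + 3·3 + 11·3 + 12·2 + 8·3 + 5·1 = 115
  Jasper: 10·3 + 3·2 + 11·1 + 12·0 + 8·0 + 5·0 = 47
  Avon: 10·0 + 3·0 + 11·2 + 12·1 + 8·1 + 5·2 = 52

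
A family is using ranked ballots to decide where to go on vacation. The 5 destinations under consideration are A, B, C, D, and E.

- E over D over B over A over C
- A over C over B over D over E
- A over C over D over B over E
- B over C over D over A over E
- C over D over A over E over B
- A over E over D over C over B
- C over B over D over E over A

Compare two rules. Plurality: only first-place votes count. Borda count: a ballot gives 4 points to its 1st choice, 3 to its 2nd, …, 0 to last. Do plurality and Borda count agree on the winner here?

Plurality first-place counts: A 3, B 1, C 2, D 0, E 1 → A.
Borda totals: A 16, B 12, C 18, D 15, E 9 → C.
The two rules disagree: plurality picks A, Borda picks C.

No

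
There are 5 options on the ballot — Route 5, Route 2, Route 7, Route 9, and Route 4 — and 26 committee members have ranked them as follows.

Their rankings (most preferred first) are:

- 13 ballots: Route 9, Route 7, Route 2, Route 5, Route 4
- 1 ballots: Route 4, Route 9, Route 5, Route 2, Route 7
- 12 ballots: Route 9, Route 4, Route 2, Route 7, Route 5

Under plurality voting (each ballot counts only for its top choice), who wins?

First-place vote totals:
  Route 5: 0
  Route 2: 0
  Route 7: 0
  Route 9: 25
  Route 4: 1
Route 9 has the most first-place votes.

Route 9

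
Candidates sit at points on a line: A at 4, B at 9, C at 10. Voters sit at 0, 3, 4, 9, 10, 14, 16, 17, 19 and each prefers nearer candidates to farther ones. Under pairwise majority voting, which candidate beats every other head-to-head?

With single-peaked preferences on a line, the Condorcet winner is the candidate closest to the median voter.
The median voter (position 10) is closest to C at 10.
Check: C vs A — voters closer to C: 6 of 9.

C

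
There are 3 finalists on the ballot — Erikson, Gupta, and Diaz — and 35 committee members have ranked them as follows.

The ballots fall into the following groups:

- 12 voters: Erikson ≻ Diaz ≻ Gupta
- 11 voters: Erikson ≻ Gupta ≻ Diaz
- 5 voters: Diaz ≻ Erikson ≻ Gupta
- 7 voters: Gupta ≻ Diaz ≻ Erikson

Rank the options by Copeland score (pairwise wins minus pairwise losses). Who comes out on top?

Erikson

Pairwise results:
  Erikson vs Gupta: Erikson wins 28–7.
  Erikson vs Diaz: Erikson wins 23–12.
  Gupta vs Diaz: Gupta wins 18–17.
Copeland scores (wins − losses):
  Erikson: 2 − 0 = 2
  Gupta: 1 − 1 = 0
  Diaz: 0 − 2 = -2
Erikson has the best Copeland score.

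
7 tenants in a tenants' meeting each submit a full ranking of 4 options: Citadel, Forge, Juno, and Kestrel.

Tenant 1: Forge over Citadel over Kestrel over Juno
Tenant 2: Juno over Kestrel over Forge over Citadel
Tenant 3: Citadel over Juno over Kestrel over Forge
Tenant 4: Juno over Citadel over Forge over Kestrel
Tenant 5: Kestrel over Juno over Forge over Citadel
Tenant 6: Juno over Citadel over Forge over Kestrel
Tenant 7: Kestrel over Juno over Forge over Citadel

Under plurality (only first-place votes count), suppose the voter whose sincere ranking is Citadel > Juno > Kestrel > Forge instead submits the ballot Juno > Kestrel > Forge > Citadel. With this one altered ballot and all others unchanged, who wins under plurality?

Juno

First-place totals with the altered ballot: Citadel 0, Forge 1, Juno 4, Kestrel 2.
The winner is unchanged: still Juno.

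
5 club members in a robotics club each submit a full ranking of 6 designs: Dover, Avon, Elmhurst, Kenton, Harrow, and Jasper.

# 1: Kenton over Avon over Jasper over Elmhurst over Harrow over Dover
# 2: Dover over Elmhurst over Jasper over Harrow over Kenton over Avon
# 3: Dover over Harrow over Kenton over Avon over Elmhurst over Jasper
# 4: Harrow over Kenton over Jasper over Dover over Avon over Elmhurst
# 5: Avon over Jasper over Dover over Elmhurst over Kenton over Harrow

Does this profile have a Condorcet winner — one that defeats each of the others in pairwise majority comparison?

Head-to-head results (5 voters total):
Dover vs Avon: Dover wins 3–2.
Dover vs Elmhurst: Dover wins 4–1.
Dover vs Kenton: Dover wins 3–2.
Dover vs Harrow: Dover wins 3–2.
Dover vs Jasper: Jasper wins 3–2.
Avon vs Elmhurst: Avon wins 4–1.
Avon vs Kenton: Kenton wins 4–1.
Avon vs Harrow: Harrow wins 3–2.
Avon vs Jasper: Avon wins 3–2.
Elmhurst vs Kenton: Kenton wins 3–2.
Elmhurst vs Harrow: Elmhurst wins 3–2.
Elmhurst vs Jasper: Jasper wins 3–2.
Kenton vs Harrow: Harrow wins 3–2.
Kenton vs Jasper: Kenton wins 3–2.
Harrow vs Jasper: Jasper wins 3–2.
No candidate beats all others: Dover beats Avon beats Jasper beats Dover, a majority cycle.

No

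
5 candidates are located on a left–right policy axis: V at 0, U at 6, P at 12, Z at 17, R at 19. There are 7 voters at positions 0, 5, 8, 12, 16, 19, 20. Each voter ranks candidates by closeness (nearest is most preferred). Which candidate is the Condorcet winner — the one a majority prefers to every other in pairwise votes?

With single-peaked preferences on a line, the Condorcet winner is the candidate closest to the median voter.
The median voter (position 12) is closest to P at 12.
Check: P vs Z — voters closer to P: 4 of 7.

P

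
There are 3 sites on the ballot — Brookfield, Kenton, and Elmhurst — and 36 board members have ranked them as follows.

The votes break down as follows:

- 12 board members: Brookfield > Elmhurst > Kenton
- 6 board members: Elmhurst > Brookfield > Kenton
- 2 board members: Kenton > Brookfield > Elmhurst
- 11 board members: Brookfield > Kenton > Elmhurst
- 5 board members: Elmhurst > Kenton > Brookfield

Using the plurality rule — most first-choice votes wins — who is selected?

First-place vote totals:
  Brookfield: 23
  Kenton: 2
  Elmhurst: 11
Brookfield has the most first-place votes.

Brookfield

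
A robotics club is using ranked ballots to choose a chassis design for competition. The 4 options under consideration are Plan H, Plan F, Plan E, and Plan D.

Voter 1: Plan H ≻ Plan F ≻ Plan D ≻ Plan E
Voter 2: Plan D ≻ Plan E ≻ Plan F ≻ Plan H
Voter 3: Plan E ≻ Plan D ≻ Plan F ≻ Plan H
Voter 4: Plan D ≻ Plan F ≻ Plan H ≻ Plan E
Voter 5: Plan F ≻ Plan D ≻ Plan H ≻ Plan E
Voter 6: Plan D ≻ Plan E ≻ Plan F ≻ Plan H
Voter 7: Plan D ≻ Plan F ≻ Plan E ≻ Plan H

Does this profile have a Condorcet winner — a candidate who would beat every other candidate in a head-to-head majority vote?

Head-to-head results (7 voters total):
Plan H vs Plan F: Plan F wins 6–1.
Plan H vs Plan E: Plan E wins 4–3.
Plan H vs Plan D: Plan D wins 6–1.
Plan F vs Plan E: Plan F wins 4–3.
Plan F vs Plan D: Plan D wins 5–2.
Plan E vs Plan D: Plan D wins 6–1.
Plan D beats each rival — Plan H (6–1), Plan F (5–2), Plan E (6–1) — so Plan D is the Condorcet winner.

Yes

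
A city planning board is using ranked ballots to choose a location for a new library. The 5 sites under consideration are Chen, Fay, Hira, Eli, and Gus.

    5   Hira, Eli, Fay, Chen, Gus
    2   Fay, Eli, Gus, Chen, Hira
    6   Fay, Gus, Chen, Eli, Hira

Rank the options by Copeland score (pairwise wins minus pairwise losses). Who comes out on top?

Pairwise results:
  Chen vs Fay: Fay wins 13–0.
  Chen vs Hira: Chen wins 8–5.
  Chen vs Eli: Eli wins 7–6.
  Chen vs Gus: Gus wins 8–5.
  Fay vs Hira: Fay wins 8–5.
  Fay vs Eli: Fay wins 8–5.
  Fay vs Gus: Fay wins 13–0.
  Hira vs Eli: Eli wins 8–5.
  Hira vs Gus: Gus wins 8–5.
  Eli vs Gus: Eli wins 7–6.
Copeland scores (wins − losses):
  Chen: 1 − 3 = -2
  Fay: 4 − 0 = 4
  Hira: 0 − 4 = -4
  Eli: 3 − 1 = 2
  Gus: 2 − 2 = 0
Fay has the best Copeland score.

Fay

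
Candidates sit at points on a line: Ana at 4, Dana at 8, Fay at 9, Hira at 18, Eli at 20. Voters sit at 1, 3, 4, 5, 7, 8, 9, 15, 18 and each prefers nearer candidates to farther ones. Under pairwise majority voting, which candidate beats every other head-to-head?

With single-peaked preferences on a line, the Condorcet winner is the candidate closest to the median voter.
The median voter (position 7) is closest to Dana at 8.
Check: Dana vs Eli — voters closer to Dana: 7 of 9.

Dana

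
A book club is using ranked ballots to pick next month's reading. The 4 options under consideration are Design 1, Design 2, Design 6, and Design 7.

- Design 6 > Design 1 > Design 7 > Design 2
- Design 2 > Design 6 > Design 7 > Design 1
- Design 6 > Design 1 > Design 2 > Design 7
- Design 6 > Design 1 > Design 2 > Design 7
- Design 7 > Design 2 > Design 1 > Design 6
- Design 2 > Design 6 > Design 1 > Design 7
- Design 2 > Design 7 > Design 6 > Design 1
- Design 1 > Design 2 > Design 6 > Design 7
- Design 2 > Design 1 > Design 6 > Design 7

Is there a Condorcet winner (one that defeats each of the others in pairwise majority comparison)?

Head-to-head results (9 voters total):
Design 1 vs Design 2: Design 2 wins 5–4.
Design 1 vs Design 6: Design 6 wins 6–3.
Design 1 vs Design 7: Design 1 wins 6–3.
Design 2 vs Design 6: Design 2 wins 6–3.
Design 2 vs Design 7: Design 2 wins 7–2.
Design 6 vs Design 7: Design 6 wins 7–2.
Design 2 beats each rival — Design 1 (5–4), Design 6 (6–3), Design 7 (7–2) — so Design 2 is the Condorcet winner.

Yes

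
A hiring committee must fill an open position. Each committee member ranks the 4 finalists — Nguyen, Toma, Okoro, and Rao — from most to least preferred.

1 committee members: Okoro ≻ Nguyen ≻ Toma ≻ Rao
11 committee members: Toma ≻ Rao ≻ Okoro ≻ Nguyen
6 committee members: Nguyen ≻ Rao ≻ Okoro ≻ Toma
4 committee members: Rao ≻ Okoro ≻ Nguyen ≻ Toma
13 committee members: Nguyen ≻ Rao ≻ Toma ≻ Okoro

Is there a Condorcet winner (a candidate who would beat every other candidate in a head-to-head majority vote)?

Yes

Head-to-head results (35 voters total):
Nguyen vs Toma: Nguyen wins 24–11.
Nguyen vs Okoro: Nguyen wins 19–16.
Nguyen vs Rao: Nguyen wins 20–15.
Toma vs Okoro: Toma wins 24–11.
Toma vs Rao: Rao wins 23–12.
Okoro vs Rao: Rao wins 34–1.
Nguyen beats each rival — Toma (24–11), Okoro (19–16), Rao (20–15) — so Nguyen is the Condorcet winner.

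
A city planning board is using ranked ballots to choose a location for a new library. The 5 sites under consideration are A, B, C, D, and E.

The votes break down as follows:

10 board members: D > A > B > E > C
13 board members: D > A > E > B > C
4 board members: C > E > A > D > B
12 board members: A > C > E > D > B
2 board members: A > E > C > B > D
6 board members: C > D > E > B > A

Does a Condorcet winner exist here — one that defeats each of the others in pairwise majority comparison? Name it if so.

Head-to-head results (47 voters total):
A vs B: A wins 41–6.
A vs C: A wins 37–10.
A vs D: D wins 29–18.
A vs E: A wins 37–10.
B vs C: C wins 24–23.
B vs D: D wins 45–2.
B vs E: E wins 37–10.
C vs D: C wins 24–23.
C vs E: E wins 25–22.
D vs E: D wins 29–18.
No candidate beats all others: A beats C beats D beats A, a majority cycle.

No Condorcet winner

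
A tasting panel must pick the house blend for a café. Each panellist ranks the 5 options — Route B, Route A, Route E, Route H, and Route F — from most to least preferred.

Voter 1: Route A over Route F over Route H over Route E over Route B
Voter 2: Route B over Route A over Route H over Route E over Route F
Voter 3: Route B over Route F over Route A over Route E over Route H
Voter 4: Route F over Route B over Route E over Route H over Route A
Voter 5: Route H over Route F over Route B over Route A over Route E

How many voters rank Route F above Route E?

Ballots ranking Route F above Route E: 4.
Ballots ranking Route E above Route F: 1.
So 4 of 5 voters prefer Route F to Route E.

4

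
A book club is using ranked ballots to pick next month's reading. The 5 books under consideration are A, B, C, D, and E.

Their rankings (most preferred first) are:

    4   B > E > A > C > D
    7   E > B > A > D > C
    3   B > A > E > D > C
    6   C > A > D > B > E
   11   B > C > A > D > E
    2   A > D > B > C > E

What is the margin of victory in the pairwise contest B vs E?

Ballots ranking B above E: 4+3+6+11+2 = 26.
Ballots ranking E above B: 7.
B wins 26–7, a margin of 19.

19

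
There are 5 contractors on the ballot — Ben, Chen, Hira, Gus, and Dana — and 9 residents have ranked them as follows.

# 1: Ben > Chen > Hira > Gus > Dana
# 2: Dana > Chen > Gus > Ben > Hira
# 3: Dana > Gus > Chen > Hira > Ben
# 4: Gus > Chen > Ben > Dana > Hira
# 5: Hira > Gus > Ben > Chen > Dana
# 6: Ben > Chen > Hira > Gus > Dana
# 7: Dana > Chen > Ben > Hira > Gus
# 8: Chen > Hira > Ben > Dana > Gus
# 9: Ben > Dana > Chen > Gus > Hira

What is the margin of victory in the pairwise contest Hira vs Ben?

Ballots ranking Hira above Ben: 3.
Ballots ranking Ben above Hira: 6.
Ben wins 6–3, a margin of 3.

3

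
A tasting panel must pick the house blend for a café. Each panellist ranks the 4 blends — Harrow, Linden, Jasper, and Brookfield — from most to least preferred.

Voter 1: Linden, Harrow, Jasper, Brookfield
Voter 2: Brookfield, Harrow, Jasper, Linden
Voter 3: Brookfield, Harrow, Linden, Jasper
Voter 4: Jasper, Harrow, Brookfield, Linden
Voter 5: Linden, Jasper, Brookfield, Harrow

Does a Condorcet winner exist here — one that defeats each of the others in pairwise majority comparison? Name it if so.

Head-to-head results (5 voters total):
Harrow vs Linden: Harrow wins 3–2.
Harrow vs Jasper: Harrow wins 3–2.
Harrow vs Brookfield: Brookfield wins 3–2.
Linden vs Jasper: Linden wins 3–2.
Linden vs Brookfield: Brookfield wins 3–2.
Jasper vs Brookfield: Jasper wins 3–2.
No candidate beats all others: Harrow beats Jasper beats Brookfield beats Harrow, a majority cycle.

No Condorcet winner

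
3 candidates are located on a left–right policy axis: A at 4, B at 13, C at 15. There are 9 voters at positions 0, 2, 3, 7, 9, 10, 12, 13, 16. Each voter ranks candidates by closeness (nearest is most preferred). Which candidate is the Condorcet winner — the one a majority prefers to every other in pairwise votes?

B

With single-peaked preferences on a line, the Condorcet winner is the candidate closest to the median voter.
The median voter (position 9) is closest to B at 13.
Check: B vs C — voters closer to B: 8 of 9.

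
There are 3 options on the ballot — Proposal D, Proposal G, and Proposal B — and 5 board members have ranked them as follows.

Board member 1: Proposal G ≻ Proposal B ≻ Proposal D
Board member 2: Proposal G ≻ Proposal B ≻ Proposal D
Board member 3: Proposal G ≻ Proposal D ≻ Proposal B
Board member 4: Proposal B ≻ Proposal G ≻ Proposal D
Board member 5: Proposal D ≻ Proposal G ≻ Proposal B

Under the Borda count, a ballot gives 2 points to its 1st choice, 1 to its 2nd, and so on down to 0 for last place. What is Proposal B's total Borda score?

Borda scores:
  Proposal D: 0 + 0 + 1 + 0 + 2 = 3
  Proposal G: 2 + 2 + 2 + 1 + 1 = 8
  Proposal B: 1 + 1 + 0 + 2 + 0 = 4

4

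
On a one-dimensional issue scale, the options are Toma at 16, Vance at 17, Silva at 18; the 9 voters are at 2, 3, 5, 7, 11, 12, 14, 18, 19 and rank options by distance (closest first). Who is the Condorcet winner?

With single-peaked preferences on a line, the Condorcet winner is the candidate closest to the median voter.
The median voter (position 11) is closest to Toma at 16.
Check: Toma vs Silva — voters closer to Toma: 7 of 9.

Toma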